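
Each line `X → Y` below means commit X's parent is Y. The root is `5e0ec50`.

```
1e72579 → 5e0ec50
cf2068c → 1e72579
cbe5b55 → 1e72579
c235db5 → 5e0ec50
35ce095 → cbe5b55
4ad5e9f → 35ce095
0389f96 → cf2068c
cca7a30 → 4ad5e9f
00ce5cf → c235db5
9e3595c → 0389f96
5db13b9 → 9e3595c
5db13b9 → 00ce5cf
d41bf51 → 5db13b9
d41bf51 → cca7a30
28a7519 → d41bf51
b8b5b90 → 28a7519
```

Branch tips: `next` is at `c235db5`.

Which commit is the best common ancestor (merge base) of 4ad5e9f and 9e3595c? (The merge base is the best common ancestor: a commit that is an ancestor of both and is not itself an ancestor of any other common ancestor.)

1e72579

Ancestors of 4ad5e9f: {1e72579, 35ce095, 4ad5e9f, 5e0ec50, cbe5b55}.
Ancestors of 9e3595c: {0389f96, 1e72579, 5e0ec50, 9e3595c, cf2068c}.
Common ancestors: {1e72579, 5e0ec50}.
Among these, 1e72579 is not an ancestor of any other common ancestor — it is the merge base.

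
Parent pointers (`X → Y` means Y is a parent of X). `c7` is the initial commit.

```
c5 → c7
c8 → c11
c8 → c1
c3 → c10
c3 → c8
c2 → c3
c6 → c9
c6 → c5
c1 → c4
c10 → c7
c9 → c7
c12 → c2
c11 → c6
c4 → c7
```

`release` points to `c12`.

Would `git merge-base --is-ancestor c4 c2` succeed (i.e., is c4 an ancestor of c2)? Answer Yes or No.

Ancestors of c2 (commits reachable by following parents): {c1, c10, c11, c2, c3, c4, c5, c6, c7, c8, c9}.
c4 is in that set, so it is an ancestor of c2.

Yes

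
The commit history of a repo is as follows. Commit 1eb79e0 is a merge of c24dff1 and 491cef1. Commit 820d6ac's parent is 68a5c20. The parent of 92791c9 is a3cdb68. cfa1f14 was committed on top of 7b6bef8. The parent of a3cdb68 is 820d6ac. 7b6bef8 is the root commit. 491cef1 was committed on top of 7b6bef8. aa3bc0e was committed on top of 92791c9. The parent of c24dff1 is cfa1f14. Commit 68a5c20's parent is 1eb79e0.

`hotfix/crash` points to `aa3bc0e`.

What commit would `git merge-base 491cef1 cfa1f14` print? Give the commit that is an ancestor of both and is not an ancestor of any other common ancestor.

Ancestors of 491cef1: {491cef1, 7b6bef8}.
Ancestors of cfa1f14: {7b6bef8, cfa1f14}.
Common ancestors: {7b6bef8}.
The only common ancestor is 7b6bef8, so it is the merge base.

7b6bef8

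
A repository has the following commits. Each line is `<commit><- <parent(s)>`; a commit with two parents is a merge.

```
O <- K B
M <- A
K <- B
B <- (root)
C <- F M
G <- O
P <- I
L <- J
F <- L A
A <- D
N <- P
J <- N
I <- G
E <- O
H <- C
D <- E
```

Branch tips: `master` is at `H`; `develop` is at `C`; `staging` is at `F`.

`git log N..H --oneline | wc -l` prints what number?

9

Reachable from H: {A, B, C, D, E, F, G, H, I, J, K, L, M, N, O, P}.
Reachable from N: {B, G, I, K, N, O, P}.
In H's history but not N's: {A, C, D, E, F, H, J, L, M} — 9 commits.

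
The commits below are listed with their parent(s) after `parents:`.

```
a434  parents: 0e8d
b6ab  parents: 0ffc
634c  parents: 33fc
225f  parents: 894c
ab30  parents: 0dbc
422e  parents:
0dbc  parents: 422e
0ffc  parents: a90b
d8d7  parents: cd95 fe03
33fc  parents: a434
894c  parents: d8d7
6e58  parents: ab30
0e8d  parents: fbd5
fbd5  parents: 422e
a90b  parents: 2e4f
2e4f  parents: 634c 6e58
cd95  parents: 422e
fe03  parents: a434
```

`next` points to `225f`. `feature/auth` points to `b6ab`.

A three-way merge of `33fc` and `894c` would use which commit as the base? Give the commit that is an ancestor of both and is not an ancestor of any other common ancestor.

Ancestors of 33fc: {0e8d, 33fc, 422e, a434, fbd5}.
Ancestors of 894c: {0e8d, 422e, 894c, a434, cd95, d8d7, fbd5, fe03}.
Common ancestors: {0e8d, 422e, a434, fbd5}.
Among these, a434 is not an ancestor of any other common ancestor — it is the merge base.

a434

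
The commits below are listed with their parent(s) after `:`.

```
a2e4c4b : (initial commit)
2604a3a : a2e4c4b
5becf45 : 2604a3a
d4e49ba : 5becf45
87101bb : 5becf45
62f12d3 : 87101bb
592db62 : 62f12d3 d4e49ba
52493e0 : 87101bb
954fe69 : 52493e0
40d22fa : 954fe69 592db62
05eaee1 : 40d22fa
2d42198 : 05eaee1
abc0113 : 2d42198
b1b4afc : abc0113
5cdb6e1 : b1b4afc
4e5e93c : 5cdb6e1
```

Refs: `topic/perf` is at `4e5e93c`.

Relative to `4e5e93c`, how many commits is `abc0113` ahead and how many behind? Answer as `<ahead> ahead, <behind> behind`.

Reachable from abc0113: {05eaee1, 2604a3a, 2d42198, 40d22fa, 52493e0, 592db62, 5becf45, 62f12d3, 87101bb, 954fe69, a2e4c4b, abc0113, d4e49ba}.
Reachable from 4e5e93c: {05eaee1, 2604a3a, 2d42198, 40d22fa, 4e5e93c, 52493e0, 592db62, 5becf45, 5cdb6e1, 62f12d3, 87101bb, 954fe69, a2e4c4b, abc0113, b1b4afc, d4e49ba}.
Only in abc0113's history (ahead): {} — 0.
Only in 4e5e93c's history (behind): {4e5e93c, 5cdb6e1, b1b4afc} — 3.

0 ahead, 3 behind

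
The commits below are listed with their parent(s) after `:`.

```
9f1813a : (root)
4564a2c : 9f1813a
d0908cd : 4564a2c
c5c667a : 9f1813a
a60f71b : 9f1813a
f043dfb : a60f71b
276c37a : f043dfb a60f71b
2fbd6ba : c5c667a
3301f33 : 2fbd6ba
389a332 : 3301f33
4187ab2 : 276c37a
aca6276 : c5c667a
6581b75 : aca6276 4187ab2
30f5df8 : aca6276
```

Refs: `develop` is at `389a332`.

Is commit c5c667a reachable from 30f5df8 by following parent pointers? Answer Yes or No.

Ancestors of 30f5df8 (commits reachable by following parents): {30f5df8, 9f1813a, aca6276, c5c667a}.
c5c667a is in that set, so it is an ancestor of 30f5df8.

Yes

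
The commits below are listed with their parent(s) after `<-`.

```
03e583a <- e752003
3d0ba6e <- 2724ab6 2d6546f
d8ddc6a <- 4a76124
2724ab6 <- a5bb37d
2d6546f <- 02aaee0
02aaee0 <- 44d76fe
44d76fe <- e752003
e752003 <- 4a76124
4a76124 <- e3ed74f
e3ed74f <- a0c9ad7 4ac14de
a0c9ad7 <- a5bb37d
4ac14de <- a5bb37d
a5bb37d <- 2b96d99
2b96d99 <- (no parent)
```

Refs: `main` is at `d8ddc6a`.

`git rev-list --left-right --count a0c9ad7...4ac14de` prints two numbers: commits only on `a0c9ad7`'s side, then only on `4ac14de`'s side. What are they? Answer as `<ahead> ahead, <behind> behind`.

Reachable from a0c9ad7: {2b96d99, a0c9ad7, a5bb37d}.
Reachable from 4ac14de: {2b96d99, 4ac14de, a5bb37d}.
Only in a0c9ad7's history (ahead): {a0c9ad7} — 1.
Only in 4ac14de's history (behind): {4ac14de} — 1.

1 ahead, 1 behind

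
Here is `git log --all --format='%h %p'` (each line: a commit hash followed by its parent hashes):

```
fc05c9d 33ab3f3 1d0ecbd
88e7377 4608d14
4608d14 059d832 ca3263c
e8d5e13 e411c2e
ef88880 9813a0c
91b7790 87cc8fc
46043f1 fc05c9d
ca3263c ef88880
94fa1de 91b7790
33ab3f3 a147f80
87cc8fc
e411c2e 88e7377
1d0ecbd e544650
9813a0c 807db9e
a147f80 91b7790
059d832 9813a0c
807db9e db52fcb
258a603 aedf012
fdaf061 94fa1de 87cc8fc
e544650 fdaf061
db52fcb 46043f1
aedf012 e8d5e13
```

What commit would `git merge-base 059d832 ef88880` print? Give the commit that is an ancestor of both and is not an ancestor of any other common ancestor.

9813a0c

Ancestors of 059d832: {059d832, 1d0ecbd, 33ab3f3, 46043f1, 807db9e, 87cc8fc, 91b7790, 94fa1de, 9813a0c, a147f80, db52fcb, e544650, fc05c9d, fdaf061}.
Ancestors of ef88880: {1d0ecbd, 33ab3f3, 46043f1, 807db9e, 87cc8fc, 91b7790, 94fa1de, 9813a0c, a147f80, db52fcb, e544650, ef88880, fc05c9d, fdaf061}.
Common ancestors: {1d0ecbd, 33ab3f3, 46043f1, 807db9e, 87cc8fc, 91b7790, 94fa1de, 9813a0c, a147f80, db52fcb, e544650, fc05c9d, fdaf061}.
Among these, 9813a0c is not an ancestor of any other common ancestor — it is the merge base.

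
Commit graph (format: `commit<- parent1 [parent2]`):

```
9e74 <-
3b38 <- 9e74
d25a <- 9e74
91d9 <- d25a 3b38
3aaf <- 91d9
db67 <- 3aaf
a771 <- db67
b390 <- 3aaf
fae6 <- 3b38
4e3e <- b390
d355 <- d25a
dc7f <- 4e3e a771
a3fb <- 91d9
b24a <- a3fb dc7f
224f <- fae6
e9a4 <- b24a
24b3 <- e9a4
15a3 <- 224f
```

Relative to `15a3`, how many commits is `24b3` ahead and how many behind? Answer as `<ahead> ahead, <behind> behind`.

12 ahead, 3 behind

Reachable from 24b3: {24b3, 3aaf, 3b38, 4e3e, 91d9, 9e74, a3fb, a771, b24a, b390, d25a, db67, dc7f, e9a4}.
Reachable from 15a3: {15a3, 224f, 3b38, 9e74, fae6}.
Only in 24b3's history (ahead): {24b3, 3aaf, 4e3e, 91d9, a3fb, a771, b24a, b390, d25a, db67, dc7f, e9a4} — 12.
Only in 15a3's history (behind): {15a3, 224f, fae6} — 3.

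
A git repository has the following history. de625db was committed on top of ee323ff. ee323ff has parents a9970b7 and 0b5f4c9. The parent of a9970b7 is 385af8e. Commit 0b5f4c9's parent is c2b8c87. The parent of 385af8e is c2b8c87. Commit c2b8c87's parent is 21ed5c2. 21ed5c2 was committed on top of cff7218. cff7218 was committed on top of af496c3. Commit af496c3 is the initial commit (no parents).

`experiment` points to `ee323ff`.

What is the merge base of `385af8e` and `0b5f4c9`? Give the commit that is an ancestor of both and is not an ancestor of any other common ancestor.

c2b8c87

Ancestors of 385af8e: {21ed5c2, 385af8e, af496c3, c2b8c87, cff7218}.
Ancestors of 0b5f4c9: {0b5f4c9, 21ed5c2, af496c3, c2b8c87, cff7218}.
Common ancestors: {21ed5c2, af496c3, c2b8c87, cff7218}.
Among these, c2b8c87 is not an ancestor of any other common ancestor — it is the merge base.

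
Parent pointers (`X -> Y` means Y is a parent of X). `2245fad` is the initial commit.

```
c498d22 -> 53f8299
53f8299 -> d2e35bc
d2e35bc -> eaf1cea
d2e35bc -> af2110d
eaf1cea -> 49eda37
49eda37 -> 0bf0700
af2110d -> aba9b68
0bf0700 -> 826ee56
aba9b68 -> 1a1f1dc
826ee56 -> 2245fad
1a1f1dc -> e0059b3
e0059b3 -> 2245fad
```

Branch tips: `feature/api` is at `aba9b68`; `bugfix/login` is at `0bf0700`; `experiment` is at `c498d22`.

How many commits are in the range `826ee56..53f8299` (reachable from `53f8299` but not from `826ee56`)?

9

Reachable from 53f8299: {0bf0700, 1a1f1dc, 2245fad, 49eda37, 53f8299, 826ee56, aba9b68, af2110d, d2e35bc, e0059b3, eaf1cea}.
Reachable from 826ee56: {2245fad, 826ee56}.
In 53f8299's history but not 826ee56's: {0bf0700, 1a1f1dc, 49eda37, 53f8299, aba9b68, af2110d, d2e35bc, e0059b3, eaf1cea} — 9 commits.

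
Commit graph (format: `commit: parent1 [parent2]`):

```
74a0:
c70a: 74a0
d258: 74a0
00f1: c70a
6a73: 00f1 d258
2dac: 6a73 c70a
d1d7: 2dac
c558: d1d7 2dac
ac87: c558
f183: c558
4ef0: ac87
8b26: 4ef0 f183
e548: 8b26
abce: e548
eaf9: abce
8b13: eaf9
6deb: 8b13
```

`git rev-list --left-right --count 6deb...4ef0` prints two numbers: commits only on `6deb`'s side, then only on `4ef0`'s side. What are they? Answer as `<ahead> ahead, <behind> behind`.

Reachable from 6deb: {00f1, 2dac, 4ef0, 6a73, 6deb, 74a0, 8b13, 8b26, abce, ac87, c558, c70a, d1d7, d258, e548, eaf9, f183}.
Reachable from 4ef0: {00f1, 2dac, 4ef0, 6a73, 74a0, ac87, c558, c70a, d1d7, d258}.
Only in 6deb's history (ahead): {6deb, 8b13, 8b26, abce, e548, eaf9, f183} — 7.
Only in 4ef0's history (behind): {} — 0.

7 ahead, 0 behind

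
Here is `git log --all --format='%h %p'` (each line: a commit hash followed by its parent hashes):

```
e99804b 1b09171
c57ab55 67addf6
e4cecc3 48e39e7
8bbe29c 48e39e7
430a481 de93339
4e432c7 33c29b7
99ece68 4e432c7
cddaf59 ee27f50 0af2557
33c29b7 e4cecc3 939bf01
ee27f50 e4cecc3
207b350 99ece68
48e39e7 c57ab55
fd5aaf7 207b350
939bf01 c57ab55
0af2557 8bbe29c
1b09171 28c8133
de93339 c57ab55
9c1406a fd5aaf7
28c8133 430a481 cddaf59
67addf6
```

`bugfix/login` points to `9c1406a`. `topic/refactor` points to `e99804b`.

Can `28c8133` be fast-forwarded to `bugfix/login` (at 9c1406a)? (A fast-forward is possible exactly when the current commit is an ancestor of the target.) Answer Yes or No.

A fast-forward from 28c8133 to 9c1406a is possible iff 28c8133 is an ancestor of 9c1406a.
Ancestors of 9c1406a: {207b350, 33c29b7, 48e39e7, 4e432c7, 67addf6, 939bf01, 99ece68, 9c1406a, c57ab55, e4cecc3, fd5aaf7}.
28c8133 is not among them, so fast-forward is not possible.

No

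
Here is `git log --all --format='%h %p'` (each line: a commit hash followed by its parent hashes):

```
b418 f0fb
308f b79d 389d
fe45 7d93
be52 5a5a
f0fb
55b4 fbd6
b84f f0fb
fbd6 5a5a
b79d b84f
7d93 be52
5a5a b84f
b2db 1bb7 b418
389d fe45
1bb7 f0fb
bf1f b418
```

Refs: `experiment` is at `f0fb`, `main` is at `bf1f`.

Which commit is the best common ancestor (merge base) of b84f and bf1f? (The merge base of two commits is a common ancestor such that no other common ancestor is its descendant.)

Ancestors of b84f: {b84f, f0fb}.
Ancestors of bf1f: {b418, bf1f, f0fb}.
Common ancestors: {f0fb}.
The only common ancestor is f0fb, so it is the merge base.

f0fb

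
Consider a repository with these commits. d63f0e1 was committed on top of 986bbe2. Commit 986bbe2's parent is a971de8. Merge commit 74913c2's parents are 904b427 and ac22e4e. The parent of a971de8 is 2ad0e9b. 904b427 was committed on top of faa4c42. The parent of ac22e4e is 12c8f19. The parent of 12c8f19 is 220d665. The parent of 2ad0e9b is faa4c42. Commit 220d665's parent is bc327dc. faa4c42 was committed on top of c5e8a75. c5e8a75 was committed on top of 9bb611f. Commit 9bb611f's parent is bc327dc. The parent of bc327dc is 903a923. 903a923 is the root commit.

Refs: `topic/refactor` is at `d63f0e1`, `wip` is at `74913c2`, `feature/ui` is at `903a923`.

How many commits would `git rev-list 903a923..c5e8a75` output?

3

Reachable from c5e8a75: {903a923, 9bb611f, bc327dc, c5e8a75}.
Reachable from 903a923: {903a923}.
In c5e8a75's history but not 903a923's: {9bb611f, bc327dc, c5e8a75} — 3 commits.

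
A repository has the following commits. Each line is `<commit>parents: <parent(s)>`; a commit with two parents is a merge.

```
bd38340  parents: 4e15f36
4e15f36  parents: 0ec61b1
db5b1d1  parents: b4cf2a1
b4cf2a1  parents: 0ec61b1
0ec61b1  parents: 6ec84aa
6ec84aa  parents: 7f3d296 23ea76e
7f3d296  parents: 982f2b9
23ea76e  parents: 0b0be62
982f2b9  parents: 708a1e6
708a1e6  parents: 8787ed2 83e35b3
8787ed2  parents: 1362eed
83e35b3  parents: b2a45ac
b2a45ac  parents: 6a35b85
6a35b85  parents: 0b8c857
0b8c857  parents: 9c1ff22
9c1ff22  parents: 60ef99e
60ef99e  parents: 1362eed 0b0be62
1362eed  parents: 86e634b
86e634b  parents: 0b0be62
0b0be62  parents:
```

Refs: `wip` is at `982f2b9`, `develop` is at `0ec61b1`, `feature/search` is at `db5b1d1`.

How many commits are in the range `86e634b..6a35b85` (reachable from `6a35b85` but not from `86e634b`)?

Reachable from 6a35b85: {0b0be62, 0b8c857, 1362eed, 60ef99e, 6a35b85, 86e634b, 9c1ff22}.
Reachable from 86e634b: {0b0be62, 86e634b}.
In 6a35b85's history but not 86e634b's: {0b8c857, 1362eed, 60ef99e, 6a35b85, 9c1ff22} — 5 commits.

5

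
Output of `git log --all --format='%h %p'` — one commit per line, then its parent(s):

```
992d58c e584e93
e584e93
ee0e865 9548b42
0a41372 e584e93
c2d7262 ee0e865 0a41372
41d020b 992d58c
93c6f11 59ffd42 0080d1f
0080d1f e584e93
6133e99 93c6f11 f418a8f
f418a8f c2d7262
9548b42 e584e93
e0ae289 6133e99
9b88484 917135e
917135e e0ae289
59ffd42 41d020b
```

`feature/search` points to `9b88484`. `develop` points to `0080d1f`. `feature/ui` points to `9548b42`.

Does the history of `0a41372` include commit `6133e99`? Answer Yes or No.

Ancestors of 0a41372: {0a41372, e584e93}.
6133e99 is not in that set, so it is not an ancestor of 0a41372.

No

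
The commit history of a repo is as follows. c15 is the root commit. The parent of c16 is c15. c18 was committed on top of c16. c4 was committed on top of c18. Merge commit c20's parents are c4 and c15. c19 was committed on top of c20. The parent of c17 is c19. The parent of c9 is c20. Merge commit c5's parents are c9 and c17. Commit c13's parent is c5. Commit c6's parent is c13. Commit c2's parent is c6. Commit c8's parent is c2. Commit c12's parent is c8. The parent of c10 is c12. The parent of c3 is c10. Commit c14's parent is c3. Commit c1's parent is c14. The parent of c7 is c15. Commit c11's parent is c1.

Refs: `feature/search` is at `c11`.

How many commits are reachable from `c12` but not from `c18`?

11

Reachable from c12: {c12, c13, c15, c16, c17, c18, c19, c2, c20, c4, c5, c6, c8, c9}.
Reachable from c18: {c15, c16, c18}.
In c12's history but not c18's: {c12, c13, c17, c19, c2, c20, c4, c5, c6, c8, c9} — 11 commits.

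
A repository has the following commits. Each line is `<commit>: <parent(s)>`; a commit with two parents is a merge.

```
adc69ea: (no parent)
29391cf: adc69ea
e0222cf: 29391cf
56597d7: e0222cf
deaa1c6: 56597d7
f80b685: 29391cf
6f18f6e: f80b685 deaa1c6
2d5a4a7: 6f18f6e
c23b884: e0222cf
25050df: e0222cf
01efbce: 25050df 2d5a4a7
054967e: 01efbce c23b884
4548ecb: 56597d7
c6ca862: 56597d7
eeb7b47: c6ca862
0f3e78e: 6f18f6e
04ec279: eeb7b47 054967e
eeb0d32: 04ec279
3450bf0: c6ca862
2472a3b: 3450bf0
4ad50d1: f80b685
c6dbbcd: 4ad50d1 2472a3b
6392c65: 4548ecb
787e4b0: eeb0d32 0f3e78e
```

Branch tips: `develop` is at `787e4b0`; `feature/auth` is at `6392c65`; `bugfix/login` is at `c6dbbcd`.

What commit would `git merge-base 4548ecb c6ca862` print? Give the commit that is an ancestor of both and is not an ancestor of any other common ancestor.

56597d7

Ancestors of 4548ecb: {29391cf, 4548ecb, 56597d7, adc69ea, e0222cf}.
Ancestors of c6ca862: {29391cf, 56597d7, adc69ea, c6ca862, e0222cf}.
Common ancestors: {29391cf, 56597d7, adc69ea, e0222cf}.
Among these, 56597d7 is not an ancestor of any other common ancestor — it is the merge base.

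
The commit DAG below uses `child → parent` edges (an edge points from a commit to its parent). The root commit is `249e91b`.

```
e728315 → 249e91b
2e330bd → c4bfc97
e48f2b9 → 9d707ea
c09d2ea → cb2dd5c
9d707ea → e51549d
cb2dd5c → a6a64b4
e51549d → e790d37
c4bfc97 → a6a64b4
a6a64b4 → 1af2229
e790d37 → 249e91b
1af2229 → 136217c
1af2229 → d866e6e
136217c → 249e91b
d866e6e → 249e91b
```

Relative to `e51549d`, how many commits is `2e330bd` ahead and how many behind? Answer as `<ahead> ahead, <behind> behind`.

6 ahead, 2 behind

Reachable from 2e330bd: {136217c, 1af2229, 249e91b, 2e330bd, a6a64b4, c4bfc97, d866e6e}.
Reachable from e51549d: {249e91b, e51549d, e790d37}.
Only in 2e330bd's history (ahead): {136217c, 1af2229, 2e330bd, a6a64b4, c4bfc97, d866e6e} — 6.
Only in e51549d's history (behind): {e51549d, e790d37} — 2.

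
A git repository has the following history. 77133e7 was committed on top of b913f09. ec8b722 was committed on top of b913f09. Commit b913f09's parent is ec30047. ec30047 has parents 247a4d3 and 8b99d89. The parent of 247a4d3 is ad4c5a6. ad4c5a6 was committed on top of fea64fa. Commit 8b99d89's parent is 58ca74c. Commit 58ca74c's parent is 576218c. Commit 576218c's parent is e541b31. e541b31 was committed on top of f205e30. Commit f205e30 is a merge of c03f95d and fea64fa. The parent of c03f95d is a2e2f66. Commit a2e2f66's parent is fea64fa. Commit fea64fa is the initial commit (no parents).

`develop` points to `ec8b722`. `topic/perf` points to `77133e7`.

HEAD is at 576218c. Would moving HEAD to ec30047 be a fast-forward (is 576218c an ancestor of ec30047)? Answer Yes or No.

Yes

A fast-forward from 576218c to ec30047 is possible iff 576218c is an ancestor of ec30047.
Ancestors of ec30047: {247a4d3, 576218c, 58ca74c, 8b99d89, a2e2f66, ad4c5a6, c03f95d, e541b31, ec30047, f205e30, fea64fa}.
576218c is among them, so fast-forward is possible.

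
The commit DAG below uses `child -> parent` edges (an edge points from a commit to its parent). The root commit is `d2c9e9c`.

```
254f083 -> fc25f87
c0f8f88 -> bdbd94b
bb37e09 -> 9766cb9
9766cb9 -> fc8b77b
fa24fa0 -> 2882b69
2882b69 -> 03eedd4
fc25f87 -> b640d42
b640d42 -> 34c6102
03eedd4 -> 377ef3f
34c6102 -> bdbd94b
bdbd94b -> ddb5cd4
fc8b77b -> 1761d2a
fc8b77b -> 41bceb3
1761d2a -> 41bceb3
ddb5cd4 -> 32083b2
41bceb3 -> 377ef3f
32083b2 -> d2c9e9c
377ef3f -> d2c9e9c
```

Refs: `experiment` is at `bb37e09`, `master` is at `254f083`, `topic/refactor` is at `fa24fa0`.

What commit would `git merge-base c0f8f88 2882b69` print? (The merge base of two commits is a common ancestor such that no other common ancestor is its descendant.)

d2c9e9c

Ancestors of c0f8f88: {32083b2, bdbd94b, c0f8f88, d2c9e9c, ddb5cd4}.
Ancestors of 2882b69: {03eedd4, 2882b69, 377ef3f, d2c9e9c}.
Common ancestors: {d2c9e9c}.
The only common ancestor is d2c9e9c, so it is the merge base.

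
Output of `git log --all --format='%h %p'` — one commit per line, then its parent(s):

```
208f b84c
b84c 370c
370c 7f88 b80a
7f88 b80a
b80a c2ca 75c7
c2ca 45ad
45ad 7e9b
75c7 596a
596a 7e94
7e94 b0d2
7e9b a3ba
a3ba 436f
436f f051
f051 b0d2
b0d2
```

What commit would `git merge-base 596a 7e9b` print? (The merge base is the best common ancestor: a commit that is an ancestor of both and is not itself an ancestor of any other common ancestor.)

Ancestors of 596a: {596a, 7e94, b0d2}.
Ancestors of 7e9b: {436f, 7e9b, a3ba, b0d2, f051}.
Common ancestors: {b0d2}.
The only common ancestor is b0d2, so it is the merge base.

b0d2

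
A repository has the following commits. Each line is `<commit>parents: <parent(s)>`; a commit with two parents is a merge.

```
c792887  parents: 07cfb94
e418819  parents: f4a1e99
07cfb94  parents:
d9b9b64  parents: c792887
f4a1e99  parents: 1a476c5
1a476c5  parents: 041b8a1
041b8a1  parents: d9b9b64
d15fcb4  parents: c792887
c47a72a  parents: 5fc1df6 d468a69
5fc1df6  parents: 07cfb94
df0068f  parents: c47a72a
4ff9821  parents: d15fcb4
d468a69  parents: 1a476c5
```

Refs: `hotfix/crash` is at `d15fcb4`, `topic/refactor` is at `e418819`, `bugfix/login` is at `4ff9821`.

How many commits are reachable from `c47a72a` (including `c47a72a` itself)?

8

Walking parent pointers from c47a72a: reachable set = {041b8a1, 07cfb94, 1a476c5, 5fc1df6, c47a72a, c792887, d468a69, d9b9b64}.
That is 8 commits.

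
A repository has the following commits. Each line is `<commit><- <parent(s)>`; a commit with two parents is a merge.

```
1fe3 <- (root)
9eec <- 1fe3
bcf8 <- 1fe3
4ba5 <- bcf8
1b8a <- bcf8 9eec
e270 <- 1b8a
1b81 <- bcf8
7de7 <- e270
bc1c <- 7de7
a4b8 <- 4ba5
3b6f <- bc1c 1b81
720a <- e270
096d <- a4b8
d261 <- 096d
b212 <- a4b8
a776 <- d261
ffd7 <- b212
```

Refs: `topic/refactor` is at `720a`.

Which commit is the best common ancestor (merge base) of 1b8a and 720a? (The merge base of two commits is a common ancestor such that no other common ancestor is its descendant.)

Ancestors of 1b8a: {1b8a, 1fe3, 9eec, bcf8}.
Ancestors of 720a: {1b8a, 1fe3, 720a, 9eec, bcf8, e270}.
Common ancestors: {1b8a, 1fe3, 9eec, bcf8}.
Among these, 1b8a is not an ancestor of any other common ancestor — it is the merge base.

1b8a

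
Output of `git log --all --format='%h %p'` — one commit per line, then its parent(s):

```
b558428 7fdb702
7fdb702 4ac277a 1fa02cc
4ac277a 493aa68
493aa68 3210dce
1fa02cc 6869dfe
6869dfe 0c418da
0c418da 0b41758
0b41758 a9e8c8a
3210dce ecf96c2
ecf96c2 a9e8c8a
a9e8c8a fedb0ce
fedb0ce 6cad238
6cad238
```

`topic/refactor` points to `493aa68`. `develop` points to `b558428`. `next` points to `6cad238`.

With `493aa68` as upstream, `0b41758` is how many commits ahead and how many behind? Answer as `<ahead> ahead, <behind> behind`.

1 ahead, 3 behind

Reachable from 0b41758: {0b41758, 6cad238, a9e8c8a, fedb0ce}.
Reachable from 493aa68: {3210dce, 493aa68, 6cad238, a9e8c8a, ecf96c2, fedb0ce}.
Only in 0b41758's history (ahead): {0b41758} — 1.
Only in 493aa68's history (behind): {3210dce, 493aa68, ecf96c2} — 3.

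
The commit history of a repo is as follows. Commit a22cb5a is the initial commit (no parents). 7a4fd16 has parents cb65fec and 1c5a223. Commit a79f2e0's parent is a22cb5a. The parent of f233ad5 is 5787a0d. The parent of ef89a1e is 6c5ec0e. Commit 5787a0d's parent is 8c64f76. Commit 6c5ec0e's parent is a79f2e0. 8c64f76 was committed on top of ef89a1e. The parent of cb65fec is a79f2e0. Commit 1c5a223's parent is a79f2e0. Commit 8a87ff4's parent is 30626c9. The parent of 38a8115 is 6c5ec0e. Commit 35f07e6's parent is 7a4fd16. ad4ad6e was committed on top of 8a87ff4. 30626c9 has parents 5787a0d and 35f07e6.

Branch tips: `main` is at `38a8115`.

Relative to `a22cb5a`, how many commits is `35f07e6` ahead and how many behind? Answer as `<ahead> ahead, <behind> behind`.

5 ahead, 0 behind

Reachable from 35f07e6: {1c5a223, 35f07e6, 7a4fd16, a22cb5a, a79f2e0, cb65fec}.
Reachable from a22cb5a: {a22cb5a}.
Only in 35f07e6's history (ahead): {1c5a223, 35f07e6, 7a4fd16, a79f2e0, cb65fec} — 5.
Only in a22cb5a's history (behind): {} — 0.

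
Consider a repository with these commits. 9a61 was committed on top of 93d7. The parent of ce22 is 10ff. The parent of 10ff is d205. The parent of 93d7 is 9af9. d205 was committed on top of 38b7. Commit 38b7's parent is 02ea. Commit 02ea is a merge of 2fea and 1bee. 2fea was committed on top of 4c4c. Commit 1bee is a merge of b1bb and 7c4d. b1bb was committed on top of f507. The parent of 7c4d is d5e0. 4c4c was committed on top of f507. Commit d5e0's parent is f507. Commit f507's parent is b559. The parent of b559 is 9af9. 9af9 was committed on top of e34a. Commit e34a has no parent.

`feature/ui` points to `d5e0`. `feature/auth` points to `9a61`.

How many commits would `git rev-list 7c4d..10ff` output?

8

Reachable from 10ff: {02ea, 10ff, 1bee, 2fea, 38b7, 4c4c, 7c4d, 9af9, b1bb, b559, d205, d5e0, e34a, f507}.
Reachable from 7c4d: {7c4d, 9af9, b559, d5e0, e34a, f507}.
In 10ff's history but not 7c4d's: {02ea, 10ff, 1bee, 2fea, 38b7, 4c4c, b1bb, d205} — 8 commits.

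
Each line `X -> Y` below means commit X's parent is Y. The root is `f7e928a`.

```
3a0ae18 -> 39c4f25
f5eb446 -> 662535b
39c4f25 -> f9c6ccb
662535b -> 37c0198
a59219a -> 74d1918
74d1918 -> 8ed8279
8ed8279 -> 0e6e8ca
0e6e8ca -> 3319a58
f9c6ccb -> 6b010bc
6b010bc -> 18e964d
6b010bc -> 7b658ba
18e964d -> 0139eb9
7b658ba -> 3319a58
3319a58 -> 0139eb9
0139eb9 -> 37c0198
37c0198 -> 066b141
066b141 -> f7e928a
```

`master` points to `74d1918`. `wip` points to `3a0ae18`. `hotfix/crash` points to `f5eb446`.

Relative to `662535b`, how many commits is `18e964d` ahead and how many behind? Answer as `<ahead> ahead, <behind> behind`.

2 ahead, 1 behind

Reachable from 18e964d: {0139eb9, 066b141, 18e964d, 37c0198, f7e928a}.
Reachable from 662535b: {066b141, 37c0198, 662535b, f7e928a}.
Only in 18e964d's history (ahead): {0139eb9, 18e964d} — 2.
Only in 662535b's history (behind): {662535b} — 1.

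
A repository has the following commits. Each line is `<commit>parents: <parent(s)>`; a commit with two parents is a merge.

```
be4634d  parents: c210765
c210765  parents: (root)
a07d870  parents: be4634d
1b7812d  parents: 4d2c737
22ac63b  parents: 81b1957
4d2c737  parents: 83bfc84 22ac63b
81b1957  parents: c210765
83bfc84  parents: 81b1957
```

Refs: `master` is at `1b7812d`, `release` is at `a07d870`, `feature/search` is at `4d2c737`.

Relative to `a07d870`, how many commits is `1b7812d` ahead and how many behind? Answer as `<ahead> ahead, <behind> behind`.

5 ahead, 2 behind

Reachable from 1b7812d: {1b7812d, 22ac63b, 4d2c737, 81b1957, 83bfc84, c210765}.
Reachable from a07d870: {a07d870, be4634d, c210765}.
Only in 1b7812d's history (ahead): {1b7812d, 22ac63b, 4d2c737, 81b1957, 83bfc84} — 5.
Only in a07d870's history (behind): {a07d870, be4634d} — 2.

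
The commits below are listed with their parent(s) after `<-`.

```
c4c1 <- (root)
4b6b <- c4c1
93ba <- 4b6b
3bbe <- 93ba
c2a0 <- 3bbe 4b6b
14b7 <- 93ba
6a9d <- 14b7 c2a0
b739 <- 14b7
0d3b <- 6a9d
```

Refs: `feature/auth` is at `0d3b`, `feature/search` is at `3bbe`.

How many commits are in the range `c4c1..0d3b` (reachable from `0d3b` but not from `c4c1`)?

7

Reachable from 0d3b: {0d3b, 14b7, 3bbe, 4b6b, 6a9d, 93ba, c2a0, c4c1}.
Reachable from c4c1: {c4c1}.
In 0d3b's history but not c4c1's: {0d3b, 14b7, 3bbe, 4b6b, 6a9d, 93ba, c2a0} — 7 commits.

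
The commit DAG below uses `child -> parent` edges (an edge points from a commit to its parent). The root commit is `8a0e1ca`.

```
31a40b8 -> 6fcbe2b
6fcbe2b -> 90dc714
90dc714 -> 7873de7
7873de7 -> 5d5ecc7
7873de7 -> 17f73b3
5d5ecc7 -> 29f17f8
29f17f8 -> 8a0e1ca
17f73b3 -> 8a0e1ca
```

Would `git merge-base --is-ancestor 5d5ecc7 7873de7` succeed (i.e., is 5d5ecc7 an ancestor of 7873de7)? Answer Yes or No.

Ancestors of 7873de7 (commits reachable by following parents): {17f73b3, 29f17f8, 5d5ecc7, 7873de7, 8a0e1ca}.
5d5ecc7 is in that set, so it is an ancestor of 7873de7.

Yes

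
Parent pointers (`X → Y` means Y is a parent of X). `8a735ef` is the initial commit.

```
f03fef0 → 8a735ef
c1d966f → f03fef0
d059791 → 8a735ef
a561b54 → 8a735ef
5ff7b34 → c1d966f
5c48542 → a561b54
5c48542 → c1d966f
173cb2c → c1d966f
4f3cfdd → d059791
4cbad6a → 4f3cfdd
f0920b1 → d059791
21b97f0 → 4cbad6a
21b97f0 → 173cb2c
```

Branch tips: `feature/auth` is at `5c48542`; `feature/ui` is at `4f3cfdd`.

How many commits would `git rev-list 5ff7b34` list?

Walking parent pointers from 5ff7b34: reachable set = {5ff7b34, 8a735ef, c1d966f, f03fef0}.
That is 4 commits.

4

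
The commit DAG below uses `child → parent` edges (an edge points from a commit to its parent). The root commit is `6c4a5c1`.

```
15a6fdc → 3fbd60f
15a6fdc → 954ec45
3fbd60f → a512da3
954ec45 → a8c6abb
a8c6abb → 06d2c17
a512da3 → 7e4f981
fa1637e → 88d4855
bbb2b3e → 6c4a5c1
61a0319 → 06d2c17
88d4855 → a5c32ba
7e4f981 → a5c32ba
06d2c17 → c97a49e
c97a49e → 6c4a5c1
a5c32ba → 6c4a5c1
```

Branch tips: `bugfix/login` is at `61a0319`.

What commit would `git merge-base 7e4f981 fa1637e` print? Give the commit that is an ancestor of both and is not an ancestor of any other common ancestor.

Ancestors of 7e4f981: {6c4a5c1, 7e4f981, a5c32ba}.
Ancestors of fa1637e: {6c4a5c1, 88d4855, a5c32ba, fa1637e}.
Common ancestors: {6c4a5c1, a5c32ba}.
Among these, a5c32ba is not an ancestor of any other common ancestor — it is the merge base.

a5c32ba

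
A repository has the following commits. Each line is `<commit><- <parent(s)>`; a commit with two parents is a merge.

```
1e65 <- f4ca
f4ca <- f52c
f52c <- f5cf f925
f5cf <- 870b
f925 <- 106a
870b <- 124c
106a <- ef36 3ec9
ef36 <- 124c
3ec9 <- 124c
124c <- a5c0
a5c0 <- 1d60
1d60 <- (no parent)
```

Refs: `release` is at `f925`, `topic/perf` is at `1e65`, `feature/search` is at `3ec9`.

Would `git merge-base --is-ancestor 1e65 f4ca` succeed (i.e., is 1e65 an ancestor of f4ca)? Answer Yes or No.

Ancestors of f4ca: {106a, 124c, 1d60, 3ec9, 870b, a5c0, ef36, f4ca, f52c, f5cf, f925}.
1e65 is not in that set, so it is not an ancestor of f4ca.

No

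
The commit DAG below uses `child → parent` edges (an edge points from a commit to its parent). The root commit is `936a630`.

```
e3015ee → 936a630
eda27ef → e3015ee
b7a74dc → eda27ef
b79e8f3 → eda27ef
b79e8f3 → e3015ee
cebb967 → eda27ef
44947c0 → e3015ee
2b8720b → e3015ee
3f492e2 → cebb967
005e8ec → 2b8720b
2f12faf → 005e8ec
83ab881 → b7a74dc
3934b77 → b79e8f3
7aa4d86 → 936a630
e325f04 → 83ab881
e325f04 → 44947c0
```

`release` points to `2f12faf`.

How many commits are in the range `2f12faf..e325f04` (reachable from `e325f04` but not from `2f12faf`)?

Reachable from e325f04: {44947c0, 83ab881, 936a630, b7a74dc, e3015ee, e325f04, eda27ef}.
Reachable from 2f12faf: {005e8ec, 2b8720b, 2f12faf, 936a630, e3015ee}.
In e325f04's history but not 2f12faf's: {44947c0, 83ab881, b7a74dc, e325f04, eda27ef} — 5 commits.

5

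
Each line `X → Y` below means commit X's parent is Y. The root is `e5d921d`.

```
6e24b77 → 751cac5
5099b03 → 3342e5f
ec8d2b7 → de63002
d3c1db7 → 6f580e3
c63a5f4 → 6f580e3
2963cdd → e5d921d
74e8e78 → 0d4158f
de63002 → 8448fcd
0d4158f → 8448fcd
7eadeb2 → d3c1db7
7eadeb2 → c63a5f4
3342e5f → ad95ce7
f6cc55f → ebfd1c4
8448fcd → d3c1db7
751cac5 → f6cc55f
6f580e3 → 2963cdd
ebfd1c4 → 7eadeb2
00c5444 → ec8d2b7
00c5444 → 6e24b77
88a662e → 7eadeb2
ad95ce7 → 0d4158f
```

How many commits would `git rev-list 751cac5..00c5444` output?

5

Reachable from 00c5444: {00c5444, 2963cdd, 6e24b77, 6f580e3, 751cac5, 7eadeb2, 8448fcd, c63a5f4, d3c1db7, de63002, e5d921d, ebfd1c4, ec8d2b7, f6cc55f}.
Reachable from 751cac5: {2963cdd, 6f580e3, 751cac5, 7eadeb2, c63a5f4, d3c1db7, e5d921d, ebfd1c4, f6cc55f}.
In 00c5444's history but not 751cac5's: {00c5444, 6e24b77, 8448fcd, de63002, ec8d2b7} — 5 commits.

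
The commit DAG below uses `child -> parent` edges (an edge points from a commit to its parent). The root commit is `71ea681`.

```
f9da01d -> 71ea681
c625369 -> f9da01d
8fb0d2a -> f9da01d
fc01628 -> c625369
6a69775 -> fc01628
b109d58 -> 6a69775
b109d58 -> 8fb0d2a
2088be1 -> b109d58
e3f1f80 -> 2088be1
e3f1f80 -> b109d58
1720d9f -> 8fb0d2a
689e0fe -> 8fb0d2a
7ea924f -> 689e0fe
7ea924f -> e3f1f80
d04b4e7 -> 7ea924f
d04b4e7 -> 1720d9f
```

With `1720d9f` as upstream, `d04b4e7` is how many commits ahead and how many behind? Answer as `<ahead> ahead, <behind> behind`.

Reachable from d04b4e7: {1720d9f, 2088be1, 689e0fe, 6a69775, 71ea681, 7ea924f, 8fb0d2a, b109d58, c625369, d04b4e7, e3f1f80, f9da01d, fc01628}.
Reachable from 1720d9f: {1720d9f, 71ea681, 8fb0d2a, f9da01d}.
Only in d04b4e7's history (ahead): {2088be1, 689e0fe, 6a69775, 7ea924f, b109d58, c625369, d04b4e7, e3f1f80, fc01628} — 9.
Only in 1720d9f's history (behind): {} — 0.

9 ahead, 0 behind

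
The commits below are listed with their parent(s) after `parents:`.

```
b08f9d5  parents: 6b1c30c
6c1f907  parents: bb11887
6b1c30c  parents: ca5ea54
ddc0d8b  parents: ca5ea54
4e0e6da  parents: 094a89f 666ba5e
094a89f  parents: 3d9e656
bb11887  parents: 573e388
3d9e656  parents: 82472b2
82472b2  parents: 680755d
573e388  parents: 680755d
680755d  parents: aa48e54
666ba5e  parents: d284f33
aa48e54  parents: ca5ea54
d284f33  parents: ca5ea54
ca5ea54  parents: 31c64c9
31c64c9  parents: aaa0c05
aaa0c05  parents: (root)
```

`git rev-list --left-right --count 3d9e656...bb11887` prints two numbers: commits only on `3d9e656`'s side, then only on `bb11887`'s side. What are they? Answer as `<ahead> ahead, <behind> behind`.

2 ahead, 2 behind

Reachable from 3d9e656: {31c64c9, 3d9e656, 680755d, 82472b2, aa48e54, aaa0c05, ca5ea54}.
Reachable from bb11887: {31c64c9, 573e388, 680755d, aa48e54, aaa0c05, bb11887, ca5ea54}.
Only in 3d9e656's history (ahead): {3d9e656, 82472b2} — 2.
Only in bb11887's history (behind): {573e388, bb11887} — 2.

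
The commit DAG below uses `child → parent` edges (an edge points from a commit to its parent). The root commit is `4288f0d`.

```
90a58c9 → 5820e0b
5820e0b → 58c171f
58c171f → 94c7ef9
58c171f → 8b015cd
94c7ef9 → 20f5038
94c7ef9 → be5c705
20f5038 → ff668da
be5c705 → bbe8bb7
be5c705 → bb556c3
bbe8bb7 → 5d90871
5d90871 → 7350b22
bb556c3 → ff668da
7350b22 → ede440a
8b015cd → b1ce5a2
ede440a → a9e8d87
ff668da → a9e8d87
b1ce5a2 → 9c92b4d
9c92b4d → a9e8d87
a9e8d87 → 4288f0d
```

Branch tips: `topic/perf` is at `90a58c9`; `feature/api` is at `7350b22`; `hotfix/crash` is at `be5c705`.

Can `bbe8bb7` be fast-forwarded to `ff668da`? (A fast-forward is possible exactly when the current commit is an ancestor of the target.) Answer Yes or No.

No

A fast-forward from bbe8bb7 to ff668da is possible iff bbe8bb7 is an ancestor of ff668da.
Ancestors of ff668da: {4288f0d, a9e8d87, ff668da}.
bbe8bb7 is not among them, so fast-forward is not possible.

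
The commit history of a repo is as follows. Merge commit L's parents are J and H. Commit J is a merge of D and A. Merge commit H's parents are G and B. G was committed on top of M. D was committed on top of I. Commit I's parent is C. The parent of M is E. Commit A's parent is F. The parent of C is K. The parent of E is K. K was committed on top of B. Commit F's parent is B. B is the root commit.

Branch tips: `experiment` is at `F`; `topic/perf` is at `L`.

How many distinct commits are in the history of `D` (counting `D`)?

5

Walking parent pointers from D: reachable set = {B, C, D, I, K}.
That is 5 commits.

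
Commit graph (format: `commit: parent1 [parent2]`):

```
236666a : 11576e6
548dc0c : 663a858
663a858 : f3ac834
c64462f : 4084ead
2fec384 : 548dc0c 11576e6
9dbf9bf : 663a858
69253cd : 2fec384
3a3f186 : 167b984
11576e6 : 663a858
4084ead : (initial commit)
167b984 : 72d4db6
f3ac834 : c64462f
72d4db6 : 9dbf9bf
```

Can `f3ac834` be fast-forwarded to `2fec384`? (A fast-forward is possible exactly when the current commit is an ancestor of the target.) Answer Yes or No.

Yes

A fast-forward from f3ac834 to 2fec384 is possible iff f3ac834 is an ancestor of 2fec384.
Ancestors of 2fec384: {11576e6, 2fec384, 4084ead, 548dc0c, 663a858, c64462f, f3ac834}.
f3ac834 is among them, so fast-forward is possible.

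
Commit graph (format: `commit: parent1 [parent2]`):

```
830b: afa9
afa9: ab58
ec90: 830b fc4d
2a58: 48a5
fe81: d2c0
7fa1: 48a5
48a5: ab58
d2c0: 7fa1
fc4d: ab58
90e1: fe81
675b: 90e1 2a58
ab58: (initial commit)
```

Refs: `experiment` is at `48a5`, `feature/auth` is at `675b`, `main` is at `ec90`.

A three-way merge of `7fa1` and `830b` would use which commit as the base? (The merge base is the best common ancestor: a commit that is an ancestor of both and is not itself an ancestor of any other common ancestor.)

ab58

Ancestors of 7fa1: {48a5, 7fa1, ab58}.
Ancestors of 830b: {830b, ab58, afa9}.
Common ancestors: {ab58}.
The only common ancestor is ab58, so it is the merge base.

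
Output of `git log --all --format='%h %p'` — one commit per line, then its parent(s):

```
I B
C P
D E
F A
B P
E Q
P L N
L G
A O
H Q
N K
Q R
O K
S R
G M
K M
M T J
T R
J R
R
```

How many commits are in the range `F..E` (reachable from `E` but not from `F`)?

2

Reachable from E: {E, Q, R}.
Reachable from F: {A, F, J, K, M, O, R, T}.
In E's history but not F's: {E, Q} — 2 commits.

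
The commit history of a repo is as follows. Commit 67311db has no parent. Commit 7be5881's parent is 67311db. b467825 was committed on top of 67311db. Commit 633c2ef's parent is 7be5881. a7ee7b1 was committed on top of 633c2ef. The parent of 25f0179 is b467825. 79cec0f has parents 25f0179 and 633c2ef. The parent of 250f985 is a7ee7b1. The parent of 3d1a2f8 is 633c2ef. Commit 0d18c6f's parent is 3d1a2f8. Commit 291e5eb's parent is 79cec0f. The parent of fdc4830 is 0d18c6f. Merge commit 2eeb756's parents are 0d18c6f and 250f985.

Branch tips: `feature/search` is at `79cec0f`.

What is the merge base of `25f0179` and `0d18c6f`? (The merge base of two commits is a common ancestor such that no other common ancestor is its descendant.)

Ancestors of 25f0179: {25f0179, 67311db, b467825}.
Ancestors of 0d18c6f: {0d18c6f, 3d1a2f8, 633c2ef, 67311db, 7be5881}.
Common ancestors: {67311db}.
The only common ancestor is 67311db, so it is the merge base.

67311db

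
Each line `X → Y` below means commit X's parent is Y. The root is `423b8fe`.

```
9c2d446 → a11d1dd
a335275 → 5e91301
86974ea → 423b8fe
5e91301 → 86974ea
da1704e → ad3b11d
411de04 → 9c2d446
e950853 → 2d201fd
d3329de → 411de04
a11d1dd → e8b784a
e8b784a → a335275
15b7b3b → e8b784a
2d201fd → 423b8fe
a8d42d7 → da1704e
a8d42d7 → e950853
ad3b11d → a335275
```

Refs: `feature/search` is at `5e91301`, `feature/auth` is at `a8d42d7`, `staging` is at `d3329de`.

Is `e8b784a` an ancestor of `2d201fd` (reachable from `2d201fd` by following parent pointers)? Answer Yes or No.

No

Ancestors of 2d201fd: {2d201fd, 423b8fe}.
e8b784a is not in that set, so it is not an ancestor of 2d201fd.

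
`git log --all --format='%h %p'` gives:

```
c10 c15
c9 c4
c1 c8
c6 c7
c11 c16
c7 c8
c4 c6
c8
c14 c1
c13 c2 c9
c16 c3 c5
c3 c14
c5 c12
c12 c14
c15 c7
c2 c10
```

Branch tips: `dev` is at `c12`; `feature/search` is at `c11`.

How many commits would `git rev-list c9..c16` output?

6

Reachable from c16: {c1, c12, c14, c16, c3, c5, c8}.
Reachable from c9: {c4, c6, c7, c8, c9}.
In c16's history but not c9's: {c1, c12, c14, c16, c3, c5} — 6 commits.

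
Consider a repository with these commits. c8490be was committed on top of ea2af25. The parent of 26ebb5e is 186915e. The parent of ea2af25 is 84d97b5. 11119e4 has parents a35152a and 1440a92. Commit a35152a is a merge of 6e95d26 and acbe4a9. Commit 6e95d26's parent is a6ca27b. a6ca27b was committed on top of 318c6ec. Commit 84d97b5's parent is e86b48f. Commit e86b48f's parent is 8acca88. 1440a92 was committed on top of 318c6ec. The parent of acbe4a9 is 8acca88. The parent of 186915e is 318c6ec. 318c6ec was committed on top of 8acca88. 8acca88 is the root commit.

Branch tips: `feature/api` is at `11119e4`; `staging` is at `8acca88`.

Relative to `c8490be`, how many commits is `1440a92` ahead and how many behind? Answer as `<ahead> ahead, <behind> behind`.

2 ahead, 4 behind

Reachable from 1440a92: {1440a92, 318c6ec, 8acca88}.
Reachable from c8490be: {84d97b5, 8acca88, c8490be, e86b48f, ea2af25}.
Only in 1440a92's history (ahead): {1440a92, 318c6ec} — 2.
Only in c8490be's history (behind): {84d97b5, c8490be, e86b48f, ea2af25} — 4.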